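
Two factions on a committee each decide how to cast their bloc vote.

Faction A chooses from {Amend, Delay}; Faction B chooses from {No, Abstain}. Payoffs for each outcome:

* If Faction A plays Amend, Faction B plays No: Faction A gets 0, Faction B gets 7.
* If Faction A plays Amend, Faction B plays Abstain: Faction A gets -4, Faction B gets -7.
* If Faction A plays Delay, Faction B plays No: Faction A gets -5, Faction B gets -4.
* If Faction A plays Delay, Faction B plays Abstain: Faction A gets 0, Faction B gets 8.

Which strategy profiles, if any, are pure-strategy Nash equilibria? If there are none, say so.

Check each profile: it is a Nash equilibrium iff no player can strictly gain by switching unilaterally.
(Amend, No): Faction A gets 0, best alternative -5; Faction B gets 7, best alternative -7. No profitable deviation — NE.
(Amend, Abstain): Faction A can switch to Delay (-4 → 0). Not NE.
(Delay, No): Faction A can switch to Amend (-5 → 0). Not NE.
(Delay, Abstain): Faction A gets 0, best alternative -4; Faction B gets 8, best alternative -4. No profitable deviation — NE.

Pure-strategy Nash equilibria: (Amend, No); (Delay, Abstain)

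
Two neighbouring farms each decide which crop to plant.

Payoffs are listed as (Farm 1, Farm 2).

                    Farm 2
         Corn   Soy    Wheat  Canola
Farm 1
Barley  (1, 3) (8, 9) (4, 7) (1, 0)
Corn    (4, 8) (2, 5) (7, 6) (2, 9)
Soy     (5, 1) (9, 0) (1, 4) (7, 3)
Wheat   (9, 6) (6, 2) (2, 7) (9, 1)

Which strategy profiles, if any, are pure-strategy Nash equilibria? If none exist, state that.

(Barley, Corn): Farm 1 can switch to Corn (1 → 4). Not NE.
(Barley, Soy): Farm 1 can switch to Soy (8 → 9). Not NE.
(Barley, Wheat): Farm 1 can switch to Corn (4 → 7). Not NE.
(Barley, Canola): Farm 1 can switch to Corn (1 → 2). Not NE.
(Corn, Corn): Farm 1 can switch to Soy (4 → 5). Not NE.
(Corn, Soy): Farm 1 can switch to Barley (2 → 8). Not NE.
(Corn, Wheat): Farm 2 can switch to Corn (6 → 8). Not NE.
(Corn, Canola): Farm 1 can switch to Soy (2 → 7). Not NE.
(Soy, Corn): Farm 1 can switch to Wheat (5 → 9). Not NE.
(Soy, Soy): Farm 2 can switch to Corn (0 → 1). Not NE.
(The remaining 6 profiles each have a profitable deviation by the same check.)

none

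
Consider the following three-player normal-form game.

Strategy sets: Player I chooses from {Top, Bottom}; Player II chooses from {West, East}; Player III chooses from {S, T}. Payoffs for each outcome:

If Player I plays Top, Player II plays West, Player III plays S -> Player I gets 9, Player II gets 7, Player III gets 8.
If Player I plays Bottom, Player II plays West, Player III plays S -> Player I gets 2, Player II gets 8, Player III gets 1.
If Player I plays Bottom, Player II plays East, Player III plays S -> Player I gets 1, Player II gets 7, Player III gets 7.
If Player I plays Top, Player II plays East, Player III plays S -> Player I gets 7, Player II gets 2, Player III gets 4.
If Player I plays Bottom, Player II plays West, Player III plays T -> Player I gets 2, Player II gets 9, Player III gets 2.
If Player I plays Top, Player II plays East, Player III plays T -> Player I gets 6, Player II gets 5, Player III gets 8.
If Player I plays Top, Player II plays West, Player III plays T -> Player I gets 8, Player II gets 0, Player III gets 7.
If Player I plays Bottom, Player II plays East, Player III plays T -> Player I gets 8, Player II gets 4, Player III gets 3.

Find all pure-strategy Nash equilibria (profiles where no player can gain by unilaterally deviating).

The unique pure-strategy Nash equilibrium is (Top, West, S).

Player I against (West, S): payoffs 9, 2 → best response Top.
Player I against (West, T): payoffs 8, 2 → best response Top.
Player I against (East, S): payoffs 7, 1 → best response Top.
Player I against (East, T): payoffs 6, 8 → best response Bottom.
Player II against (Top, S): payoffs 7, 2 → best response West.
Player II against (Top, T): payoffs 0, 5 → best response East.
Player II against (Bottom, S): payoffs 8, 7 → best response West.
Player II against (Bottom, T): payoffs 9, 4 → best response West.
Player III against (Top, West): payoffs 8, 7 → best response S.
Player III against (Top, East): payoffs 4, 8 → best response T.
Player III against (Bottom, West): payoffs 1, 2 → best response T.
Player III against (Bottom, East): payoffs 7, 3 → best response S.
Mutual best responses: (Top, West, S).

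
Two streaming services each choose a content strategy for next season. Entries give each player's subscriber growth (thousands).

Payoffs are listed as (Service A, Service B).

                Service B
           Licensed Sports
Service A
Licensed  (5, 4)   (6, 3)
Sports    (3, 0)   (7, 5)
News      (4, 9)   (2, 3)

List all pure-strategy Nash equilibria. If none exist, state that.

(Licensed, Licensed) and (Sports, Sports)

Service A against Licensed: payoffs 5, 3, 4 → best response Licensed.
Service A against Sports: payoffs 6, 7, 2 → best response Sports.
Service B against Licensed: payoffs 4, 3 → best response Licensed.
Service B against Sports: payoffs 0, 5 → best response Sports.
Service B against News: payoffs 9, 3 → best response Licensed.
Mutual best responses: (Licensed, Licensed); (Sports, Sports).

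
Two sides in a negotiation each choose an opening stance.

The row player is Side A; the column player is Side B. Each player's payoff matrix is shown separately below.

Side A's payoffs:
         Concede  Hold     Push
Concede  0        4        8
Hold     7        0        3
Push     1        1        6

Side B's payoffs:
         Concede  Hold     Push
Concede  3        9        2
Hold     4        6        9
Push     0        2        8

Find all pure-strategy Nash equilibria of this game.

Side A against Concede: payoffs 0, 7, 1 → best response Hold.
Side A against Hold: payoffs 4, 0, 1 → best response Concede.
Side A against Push: payoffs 8, 3, 6 → best response Concede.
Side B against Concede: payoffs 3, 9, 2 → best response Hold.
Side B against Hold: payoffs 4, 6, 9 → best response Push.
Side B against Push: payoffs 0, 2, 8 → best response Push.
Mutual best responses: (Concede, Hold).

The unique pure-strategy Nash equilibrium is (Concede, Hold).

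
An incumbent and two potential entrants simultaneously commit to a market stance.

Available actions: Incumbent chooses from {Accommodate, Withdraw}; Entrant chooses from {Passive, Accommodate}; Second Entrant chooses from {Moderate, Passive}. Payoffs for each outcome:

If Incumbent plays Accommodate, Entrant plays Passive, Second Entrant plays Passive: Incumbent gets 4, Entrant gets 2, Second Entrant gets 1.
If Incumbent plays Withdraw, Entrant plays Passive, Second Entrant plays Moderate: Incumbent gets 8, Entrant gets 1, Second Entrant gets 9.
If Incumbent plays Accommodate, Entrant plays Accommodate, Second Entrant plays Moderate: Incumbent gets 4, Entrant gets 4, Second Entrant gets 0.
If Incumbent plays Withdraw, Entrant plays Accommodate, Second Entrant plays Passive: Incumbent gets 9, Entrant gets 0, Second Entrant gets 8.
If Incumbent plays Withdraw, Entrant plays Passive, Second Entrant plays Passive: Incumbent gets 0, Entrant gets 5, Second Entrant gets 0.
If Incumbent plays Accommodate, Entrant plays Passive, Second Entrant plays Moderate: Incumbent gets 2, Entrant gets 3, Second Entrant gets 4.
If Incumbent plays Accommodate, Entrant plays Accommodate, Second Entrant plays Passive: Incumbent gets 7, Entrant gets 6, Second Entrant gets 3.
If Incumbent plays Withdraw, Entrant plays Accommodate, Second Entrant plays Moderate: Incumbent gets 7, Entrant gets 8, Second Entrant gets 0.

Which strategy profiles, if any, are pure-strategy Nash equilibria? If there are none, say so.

none

Incumbent against (Passive, Moderate): payoffs 2, 8 → best response Withdraw.
Incumbent against (Passive, Passive): payoffs 4, 0 → best response Accommodate.
Incumbent against (Accommodate, Moderate): payoffs 4, 7 → best response Withdraw.
Incumbent against (Accommodate, Passive): payoffs 7, 9 → best response Withdraw.
Entrant against (Accommodate, Moderate): payoffs 3, 4 → best response Accommodate.
Entrant against (Accommodate, Passive): payoffs 2, 6 → best response Accommodate.
Entrant against (Withdraw, Moderate): payoffs 1, 8 → best response Accommodate.
Entrant against (Withdraw, Passive): payoffs 5, 0 → best response Passive.
Second Entrant against (Accommodate, Passive): payoffs 4, 1 → best response Moderate.
Second Entrant against (Accommodate, Accommodate): payoffs 0, 3 → best response Passive.
Second Entrant against (Withdraw, Passive): payoffs 9, 0 → best response Moderate.
Second Entrant against (Withdraw, Accommodate): payoffs 0, 8 → best response Passive.
No profile is a mutual best response for all players.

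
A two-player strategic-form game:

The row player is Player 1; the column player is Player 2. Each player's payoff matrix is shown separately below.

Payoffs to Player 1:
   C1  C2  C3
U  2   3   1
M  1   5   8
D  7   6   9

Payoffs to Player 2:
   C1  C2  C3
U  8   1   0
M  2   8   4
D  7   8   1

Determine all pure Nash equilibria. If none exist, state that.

(D, C2)

(U, C1): Player 1 can switch to D (2 → 7). Not NE.
(U, C2): Player 1 can switch to M (3 → 5). Not NE.
(U, C3): Player 1 can switch to M (1 → 8). Not NE.
(M, C1): Player 1 can switch to U (1 → 2). Not NE.
(M, C2): Player 1 can switch to D (5 → 6). Not NE.
(M, C3): Player 1 can switch to D (8 → 9). Not NE.
(D, C2): Player 1 gets 6, best alternative 5; Player 2 gets 8, best alternative 7. No profitable deviation — NE.
(The remaining 2 profiles each have a profitable deviation by the same check.)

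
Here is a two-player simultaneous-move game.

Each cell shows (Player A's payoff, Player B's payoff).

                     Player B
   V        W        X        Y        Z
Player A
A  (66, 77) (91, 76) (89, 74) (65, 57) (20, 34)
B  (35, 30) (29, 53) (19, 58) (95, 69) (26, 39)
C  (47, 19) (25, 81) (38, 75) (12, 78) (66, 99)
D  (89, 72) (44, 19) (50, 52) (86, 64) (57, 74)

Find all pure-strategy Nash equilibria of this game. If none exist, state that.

(A, V): Player A can switch to D (66 → 89). Not NE.
(A, W): Player B can switch to V (76 → 77). Not NE.
(A, X): Player B can switch to V (74 → 77). Not NE.
(A, Y): Player A can switch to B (65 → 95). Not NE.
(A, Z): Player A can switch to B (20 → 26). Not NE.
(B, V): Player A can switch to A (35 → 66). Not NE.
(B, W): Player A can switch to A (29 → 91). Not NE.
(B, X): Player A can switch to A (19 → 89). Not NE.
(B, Y): Player A gets 95, best alternative 86; Player B gets 69, best alternative 58. No profitable deviation — NE.
(C, Z): Player A gets 66, best alternative 57; Player B gets 99, best alternative 81. No profitable deviation — NE.
(The remaining 10 profiles each have a profitable deviation by the same check.)

Pure-strategy Nash equilibria: (B, Y); (C, Z)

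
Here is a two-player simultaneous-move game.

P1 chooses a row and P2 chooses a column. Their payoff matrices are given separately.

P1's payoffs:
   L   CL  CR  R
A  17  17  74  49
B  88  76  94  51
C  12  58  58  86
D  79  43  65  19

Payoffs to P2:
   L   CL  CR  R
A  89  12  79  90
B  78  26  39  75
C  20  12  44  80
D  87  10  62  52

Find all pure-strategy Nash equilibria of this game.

Pure-strategy Nash equilibria: (B, L), (C, R)

P1 against L: payoffs 17, 88, 12, 79 → best response B.
P1 against CL: payoffs 17, 76, 58, 43 → best response B.
P1 against CR: payoffs 74, 94, 58, 65 → best response B.
P1 against R: payoffs 49, 51, 86, 19 → best response C.
P2 against A: payoffs 89, 12, 79, 90 → best response R.
P2 against B: payoffs 78, 26, 39, 75 → best response L.
P2 against C: payoffs 20, 12, 44, 80 → best response R.
P2 against D: payoffs 87, 10, 62, 52 → best response L.
Mutual best responses: (B, L); (C, R).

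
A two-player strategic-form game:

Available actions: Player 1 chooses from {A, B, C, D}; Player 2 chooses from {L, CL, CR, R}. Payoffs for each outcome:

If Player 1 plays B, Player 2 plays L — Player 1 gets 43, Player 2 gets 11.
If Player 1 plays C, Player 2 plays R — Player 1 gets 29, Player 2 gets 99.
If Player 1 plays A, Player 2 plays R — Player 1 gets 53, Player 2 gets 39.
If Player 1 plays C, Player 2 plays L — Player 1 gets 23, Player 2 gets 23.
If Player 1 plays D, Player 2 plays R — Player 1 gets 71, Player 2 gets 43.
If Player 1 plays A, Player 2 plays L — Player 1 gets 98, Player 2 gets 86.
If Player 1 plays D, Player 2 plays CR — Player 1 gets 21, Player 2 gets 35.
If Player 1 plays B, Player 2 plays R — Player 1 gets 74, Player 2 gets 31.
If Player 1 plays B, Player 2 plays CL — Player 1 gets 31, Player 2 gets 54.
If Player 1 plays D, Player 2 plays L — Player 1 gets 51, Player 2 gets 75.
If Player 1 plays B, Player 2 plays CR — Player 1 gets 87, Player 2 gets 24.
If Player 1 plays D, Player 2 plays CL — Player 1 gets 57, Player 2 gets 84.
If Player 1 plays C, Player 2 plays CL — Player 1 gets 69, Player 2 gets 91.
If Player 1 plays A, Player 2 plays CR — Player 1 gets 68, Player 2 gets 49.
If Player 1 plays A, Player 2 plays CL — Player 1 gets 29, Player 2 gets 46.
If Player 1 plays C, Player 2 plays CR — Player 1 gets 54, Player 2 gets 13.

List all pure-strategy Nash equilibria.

For each strategy profile, look for a profitable unilateral deviation.
(A, L): Player 1 gets 98, best alternative 51; Player 2 gets 86, best alternative 49. No profitable deviation — NE.
(A, CL): Player 1 can switch to B (29 → 31). Not NE.
(A, CR): Player 1 can switch to B (68 → 87). Not NE.
(A, R): Player 1 can switch to B (53 → 74). Not NE.
(B, L): Player 1 can switch to A (43 → 98). Not NE.
(B, CL): Player 1 can switch to C (31 → 69). Not NE.
(B, CR): Player 2 can switch to CL (24 → 54). Not NE.
(B, R): Player 2 can switch to CL (31 → 54). Not NE.
(C, L): Player 1 can switch to A (23 → 98). Not NE.
(C, CL): Player 2 can switch to R (91 → 99). Not NE.
(C, CR): Player 1 can switch to A (54 → 68). Not NE.
(The remaining 5 profiles each have a profitable deviation by the same check.)

The unique pure-strategy Nash equilibrium is (A, L).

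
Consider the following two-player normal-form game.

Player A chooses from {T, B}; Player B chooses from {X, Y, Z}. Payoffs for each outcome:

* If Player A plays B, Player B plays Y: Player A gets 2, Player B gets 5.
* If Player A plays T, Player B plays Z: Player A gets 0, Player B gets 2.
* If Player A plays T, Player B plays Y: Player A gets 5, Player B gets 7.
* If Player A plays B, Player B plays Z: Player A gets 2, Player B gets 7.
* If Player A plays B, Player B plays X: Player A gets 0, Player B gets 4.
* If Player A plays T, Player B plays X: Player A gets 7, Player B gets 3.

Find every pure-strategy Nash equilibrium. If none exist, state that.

(T, X): Player B can switch to Y (3 → 7). Not NE.
(T, Y): Player A gets 5, best alternative 2; Player B gets 7, best alternative 3. No profitable deviation — NE.
(T, Z): Player A can switch to B (0 → 2). Not NE.
(B, X): Player A can switch to T (0 → 7). Not NE.
(B, Y): Player A can switch to T (2 → 5). Not NE.
(B, Z): Player A gets 2, best alternative 0; Player B gets 7, best alternative 5. No profitable deviation — NE.

Pure-strategy Nash equilibria: (T, Y) and (B, Z)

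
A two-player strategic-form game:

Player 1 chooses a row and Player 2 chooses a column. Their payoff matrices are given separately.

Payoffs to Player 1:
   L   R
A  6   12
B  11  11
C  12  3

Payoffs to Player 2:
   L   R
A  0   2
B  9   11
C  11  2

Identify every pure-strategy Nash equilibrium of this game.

Check each profile: it is a Nash equilibrium iff no player can strictly gain by switching unilaterally.
(A, L): Player 1 can switch to B (6 → 11). Not NE.
(A, R): Player 1 gets 12, best alternative 11; Player 2 gets 2, best alternative 0. No profitable deviation — NE.
(B, L): Player 1 can switch to C (11 → 12). Not NE.
(B, R): Player 1 can switch to A (11 → 12). Not NE.
(C, L): Player 1 gets 12, best alternative 11; Player 2 gets 11, best alternative 2. No profitable deviation — NE.
(C, R): Player 1 can switch to A (3 → 12). Not NE.

The pure Nash equilibria are (A, R) and (C, L).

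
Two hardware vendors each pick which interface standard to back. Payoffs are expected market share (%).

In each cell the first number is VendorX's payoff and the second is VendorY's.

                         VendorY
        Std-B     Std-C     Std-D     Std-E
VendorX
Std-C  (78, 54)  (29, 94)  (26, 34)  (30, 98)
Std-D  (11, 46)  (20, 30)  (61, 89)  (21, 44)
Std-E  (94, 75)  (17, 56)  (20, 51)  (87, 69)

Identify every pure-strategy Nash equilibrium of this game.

VendorX against Std-B: payoffs 78, 11, 94 → best response Std-E.
VendorX against Std-C: payoffs 29, 20, 17 → best response Std-C.
VendorX against Std-D: payoffs 26, 61, 20 → best response Std-D.
VendorX against Std-E: payoffs 30, 21, 87 → best response Std-E.
VendorY against Std-C: payoffs 54, 94, 34, 98 → best response Std-E.
VendorY against Std-D: payoffs 46, 30, 89, 44 → best response Std-D.
VendorY against Std-E: payoffs 75, 56, 51, 69 → best response Std-B.
Mutual best responses: (Std-D, Std-D); (Std-E, Std-B).

Pure-strategy Nash equilibria: (Std-D, Std-D), (Std-E, Std-B)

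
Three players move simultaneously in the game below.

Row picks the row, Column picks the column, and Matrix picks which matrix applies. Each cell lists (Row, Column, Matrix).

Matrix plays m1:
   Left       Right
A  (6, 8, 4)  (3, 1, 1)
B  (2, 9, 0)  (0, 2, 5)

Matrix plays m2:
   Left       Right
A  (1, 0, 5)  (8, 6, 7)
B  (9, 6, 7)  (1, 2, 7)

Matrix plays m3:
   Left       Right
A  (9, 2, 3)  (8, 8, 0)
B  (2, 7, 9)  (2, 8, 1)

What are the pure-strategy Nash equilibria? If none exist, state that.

Pure NE: (A, Right, m2)

For each player, find the best response to each opponent profile; mutual best responses are the pure NE.
Row against (Left, m1): payoffs 6, 2 → best response A.
Row against (Left, m2): payoffs 1, 9 → best response B.
Row against (Left, m3): payoffs 9, 2 → best response A.
Row against (Right, m1): payoffs 3, 0 → best response A.
Row against (Right, m2): payoffs 8, 1 → best response A.
Row against (Right, m3): payoffs 8, 2 → best response A.
Column against (A, m1): payoffs 8, 1 → best response Left.
Column against (A, m2): payoffs 0, 6 → best response Right.
Column against (A, m3): payoffs 2, 8 → best response Right.
Column against (B, m1): payoffs 9, 2 → best response Left.
Column against (B, m2): payoffs 6, 2 → best response Left.
Column against (B, m3): payoffs 7, 8 → best response Right.
Matrix against (A, Left): payoffs 4, 5, 3 → best response m2.
Matrix against (A, Right): payoffs 1, 7, 0 → best response m2.
Matrix against (B, Left): payoffs 0, 7, 9 → best response m3.
Matrix against (B, Right): payoffs 5, 7, 1 → best response m2.
Mutual best responses: (A, Right, m2).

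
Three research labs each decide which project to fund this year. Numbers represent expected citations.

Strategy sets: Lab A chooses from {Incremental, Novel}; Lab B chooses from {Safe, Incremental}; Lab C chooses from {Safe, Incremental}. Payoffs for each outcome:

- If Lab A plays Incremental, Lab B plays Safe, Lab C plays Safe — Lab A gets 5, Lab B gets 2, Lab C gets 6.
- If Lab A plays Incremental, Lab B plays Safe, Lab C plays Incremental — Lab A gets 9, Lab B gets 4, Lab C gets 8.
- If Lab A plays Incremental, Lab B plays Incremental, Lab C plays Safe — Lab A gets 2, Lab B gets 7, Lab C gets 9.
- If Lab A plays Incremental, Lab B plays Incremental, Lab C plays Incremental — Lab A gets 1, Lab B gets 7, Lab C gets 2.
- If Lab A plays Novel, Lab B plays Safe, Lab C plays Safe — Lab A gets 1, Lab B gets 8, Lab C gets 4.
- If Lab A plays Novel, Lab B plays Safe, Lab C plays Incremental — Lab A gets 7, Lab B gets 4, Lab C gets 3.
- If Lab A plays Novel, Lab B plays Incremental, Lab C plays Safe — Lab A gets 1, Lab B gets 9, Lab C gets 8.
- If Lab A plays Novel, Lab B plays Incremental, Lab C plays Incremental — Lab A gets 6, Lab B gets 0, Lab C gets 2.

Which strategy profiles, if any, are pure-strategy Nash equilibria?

Lab A against (Safe, Safe): payoffs 5, 1 → best response Incremental.
Lab A against (Safe, Incremental): payoffs 9, 7 → best response Incremental.
Lab A against (Incremental, Safe): payoffs 2, 1 → best response Incremental.
Lab A against (Incremental, Incremental): payoffs 1, 6 → best response Novel.
Lab B against (Incremental, Safe): payoffs 2, 7 → best response Incremental.
Lab B against (Incremental, Incremental): payoffs 4, 7 → best response Incremental.
Lab B against (Novel, Safe): payoffs 8, 9 → best response Incremental.
Lab B against (Novel, Incremental): payoffs 4, 0 → best response Safe.
Lab C against (Incremental, Safe): payoffs 6, 8 → best response Incremental.
Lab C against (Incremental, Incremental): payoffs 9, 2 → best response Safe.
Lab C against (Novel, Safe): payoffs 4, 3 → best response Safe.
Lab C against (Novel, Incremental): payoffs 8, 2 → best response Safe.
Mutual best responses: (Incremental, Incremental, Safe).

(Incremental, Incremental, Safe)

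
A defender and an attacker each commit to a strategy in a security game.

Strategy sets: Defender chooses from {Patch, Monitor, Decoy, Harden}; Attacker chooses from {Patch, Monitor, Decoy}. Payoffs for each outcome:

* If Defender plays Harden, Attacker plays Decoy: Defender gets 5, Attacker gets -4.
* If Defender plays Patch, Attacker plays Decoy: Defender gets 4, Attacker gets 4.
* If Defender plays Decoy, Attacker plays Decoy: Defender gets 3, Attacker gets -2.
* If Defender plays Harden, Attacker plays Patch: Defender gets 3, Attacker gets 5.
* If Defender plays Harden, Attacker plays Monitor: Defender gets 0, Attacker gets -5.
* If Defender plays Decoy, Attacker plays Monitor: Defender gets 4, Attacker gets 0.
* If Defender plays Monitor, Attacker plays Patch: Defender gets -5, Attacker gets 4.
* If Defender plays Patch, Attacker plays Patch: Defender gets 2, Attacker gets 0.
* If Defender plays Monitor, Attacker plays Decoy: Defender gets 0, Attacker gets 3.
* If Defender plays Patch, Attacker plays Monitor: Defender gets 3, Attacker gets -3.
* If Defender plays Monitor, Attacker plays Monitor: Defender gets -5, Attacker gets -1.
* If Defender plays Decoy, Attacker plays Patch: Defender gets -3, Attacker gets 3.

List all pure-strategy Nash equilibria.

Mark each player's best response to every combination of opponents' strategies; a profile where every player is best-responding is a pure Nash equilibrium.
Defender against Patch: payoffs 2, -5, -3, 3 → best response Harden.
Defender against Monitor: payoffs 3, -5, 4, 0 → best response Decoy.
Defender against Decoy: payoffs 4, 0, 3, 5 → best response Harden.
Attacker against Patch: payoffs 0, -3, 4 → best response Decoy.
Attacker against Monitor: payoffs 4, -1, 3 → best response Patch.
Attacker against Decoy: payoffs 3, 0, -2 → best response Patch.
Attacker against Harden: payoffs 5, -5, -4 → best response Patch.
Mutual best responses: (Harden, Patch).

Pure NE: (Harden, Patch)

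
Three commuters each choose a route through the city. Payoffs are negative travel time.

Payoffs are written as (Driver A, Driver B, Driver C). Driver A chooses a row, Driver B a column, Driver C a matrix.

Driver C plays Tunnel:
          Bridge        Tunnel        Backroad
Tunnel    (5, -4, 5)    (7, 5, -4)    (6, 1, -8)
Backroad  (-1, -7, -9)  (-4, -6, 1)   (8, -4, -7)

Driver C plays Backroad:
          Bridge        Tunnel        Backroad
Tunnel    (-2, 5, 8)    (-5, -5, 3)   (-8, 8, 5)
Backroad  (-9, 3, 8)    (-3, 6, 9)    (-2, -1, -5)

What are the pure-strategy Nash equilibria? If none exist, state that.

Driver A against (Bridge, Tunnel): payoffs 5, -1 → best response Tunnel.
Driver A against (Bridge, Backroad): payoffs -2, -9 → best response Tunnel.
Driver A against (Tunnel, Tunnel): payoffs 7, -4 → best response Tunnel.
Driver A against (Tunnel, Backroad): payoffs -5, -3 → best response Backroad.
Driver A against (Backroad, Tunnel): payoffs 6, 8 → best response Backroad.
Driver A against (Backroad, Backroad): payoffs -8, -2 → best response Backroad.
Driver B against (Tunnel, Tunnel): payoffs -4, 5, 1 → best response Tunnel.
Driver B against (Tunnel, Backroad): payoffs 5, -5, 8 → best response Backroad.
Driver B against (Backroad, Tunnel): payoffs -7, -6, -4 → best response Backroad.
Driver B against (Backroad, Backroad): payoffs 3, 6, -1 → best response Tunnel.
Driver C against (Tunnel, Bridge): payoffs 5, 8 → best response Backroad.
Driver C against (Tunnel, Tunnel): payoffs -4, 3 → best response Backroad.
Driver C against (Tunnel, Backroad): payoffs -8, 5 → best response Backroad.
Driver C against (Backroad, Bridge): payoffs -9, 8 → best response Backroad.
Driver C against (Backroad, Tunnel): payoffs 1, 9 → best response Backroad.
Driver C against (Backroad, Backroad): payoffs -7, -5 → best response Backroad.
Mutual best responses: (Backroad, Tunnel, Backroad).

Pure NE: (Backroad, Tunnel, Backroad)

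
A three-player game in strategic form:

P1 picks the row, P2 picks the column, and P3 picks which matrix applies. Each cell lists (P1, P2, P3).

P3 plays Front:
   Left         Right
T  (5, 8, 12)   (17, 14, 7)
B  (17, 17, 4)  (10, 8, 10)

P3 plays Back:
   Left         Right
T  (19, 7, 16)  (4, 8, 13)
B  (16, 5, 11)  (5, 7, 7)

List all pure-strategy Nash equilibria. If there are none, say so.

none

P1 against (Left, Front): payoffs 5, 17 → best response B.
P1 against (Left, Back): payoffs 19, 16 → best response T.
P1 against (Right, Front): payoffs 17, 10 → best response T.
P1 against (Right, Back): payoffs 4, 5 → best response B.
P2 against (T, Front): payoffs 8, 14 → best response Right.
P2 against (T, Back): payoffs 7, 8 → best response Right.
P2 against (B, Front): payoffs 17, 8 → best response Left.
P2 against (B, Back): payoffs 5, 7 → best response Right.
P3 against (T, Left): payoffs 12, 16 → best response Back.
P3 against (T, Right): payoffs 7, 13 → best response Back.
P3 against (B, Left): payoffs 4, 11 → best response Back.
P3 against (B, Right): payoffs 10, 7 → best response Front.
No profile is a mutual best response for all players.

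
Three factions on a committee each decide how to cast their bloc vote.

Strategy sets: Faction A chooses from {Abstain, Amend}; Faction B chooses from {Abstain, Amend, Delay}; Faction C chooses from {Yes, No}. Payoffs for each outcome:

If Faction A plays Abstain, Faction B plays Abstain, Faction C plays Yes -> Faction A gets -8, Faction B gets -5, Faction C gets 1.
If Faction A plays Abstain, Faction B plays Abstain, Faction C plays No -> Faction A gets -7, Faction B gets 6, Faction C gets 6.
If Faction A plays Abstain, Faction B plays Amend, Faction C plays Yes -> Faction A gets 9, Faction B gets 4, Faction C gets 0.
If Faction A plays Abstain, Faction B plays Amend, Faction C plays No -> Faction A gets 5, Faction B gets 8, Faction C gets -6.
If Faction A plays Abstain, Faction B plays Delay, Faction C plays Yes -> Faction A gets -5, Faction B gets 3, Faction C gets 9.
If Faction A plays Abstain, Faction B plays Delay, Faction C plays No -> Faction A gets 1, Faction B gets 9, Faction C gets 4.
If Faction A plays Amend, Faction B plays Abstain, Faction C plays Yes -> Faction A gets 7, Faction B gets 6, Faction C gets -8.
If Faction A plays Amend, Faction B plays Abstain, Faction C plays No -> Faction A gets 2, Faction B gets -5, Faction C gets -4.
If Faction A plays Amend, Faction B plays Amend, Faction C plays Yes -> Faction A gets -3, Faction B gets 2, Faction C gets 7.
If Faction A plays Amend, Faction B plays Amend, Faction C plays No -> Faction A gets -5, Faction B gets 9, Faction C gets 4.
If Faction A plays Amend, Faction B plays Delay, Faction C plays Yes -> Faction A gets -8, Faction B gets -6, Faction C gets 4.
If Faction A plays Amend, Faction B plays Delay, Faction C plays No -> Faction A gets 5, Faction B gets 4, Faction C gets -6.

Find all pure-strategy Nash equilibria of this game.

(Abstain, Abstain, Yes): Faction A can switch to Amend (-8 → 7). Not NE.
(Abstain, Abstain, No): Faction A can switch to Amend (-7 → 2). Not NE.
(Abstain, Amend, Yes): Faction A gets 9, best alternative -3; Faction B gets 4, best alternative 3; Faction C gets 0, best alternative -6. No profitable deviation — NE.
(Abstain, Amend, No): Faction B can switch to Delay (8 → 9). Not NE.
(Abstain, Delay, Yes): Faction B can switch to Amend (3 → 4). Not NE.
(Abstain, Delay, No): Faction A can switch to Amend (1 → 5). Not NE.
(Amend, Abstain, Yes): Faction C can switch to No (-8 → -4). Not NE.
(Amend, Abstain, No): Faction B can switch to Amend (-5 → 9). Not NE.
(Amend, Amend, Yes): Faction A can switch to Abstain (-3 → 9). Not NE.
(Amend, Amend, No): Faction A can switch to Abstain (-5 → 5). Not NE.
(Amend, Delay, Yes): Faction A can switch to Abstain (-8 → -5). Not NE.
(The remaining 1 profile has a profitable deviation by the same check.)

Pure NE: (Abstain, Amend, Yes)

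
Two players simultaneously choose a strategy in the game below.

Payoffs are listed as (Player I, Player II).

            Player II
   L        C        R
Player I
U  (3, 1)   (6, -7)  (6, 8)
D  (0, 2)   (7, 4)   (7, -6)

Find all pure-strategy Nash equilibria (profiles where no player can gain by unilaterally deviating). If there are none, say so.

(D, C)

(U, L): Player II can switch to R (1 → 8). Not NE.
(U, C): Player I can switch to D (6 → 7). Not NE.
(U, R): Player I can switch to D (6 → 7). Not NE.
(D, L): Player I can switch to U (0 → 3). Not NE.
(D, C): Player I gets 7, best alternative 6; Player II gets 4, best alternative 2. No profitable deviation — NE.
(D, R): Player II can switch to L (-6 → 2). Not NE.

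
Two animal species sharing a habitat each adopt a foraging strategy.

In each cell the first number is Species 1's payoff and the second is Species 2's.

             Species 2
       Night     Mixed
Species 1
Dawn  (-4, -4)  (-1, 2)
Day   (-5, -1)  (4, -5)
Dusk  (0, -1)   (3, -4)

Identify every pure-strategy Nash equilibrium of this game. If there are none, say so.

Check each profile: it is a Nash equilibrium iff no player can strictly gain by switching unilaterally.
(Dawn, Night): Species 1 can switch to Dusk (-4 → 0). Not NE.
(Dawn, Mixed): Species 1 can switch to Day (-1 → 4). Not NE.
(Day, Night): Species 1 can switch to Dawn (-5 → -4). Not NE.
(Day, Mixed): Species 2 can switch to Night (-5 → -1). Not NE.
(Dusk, Night): Species 1 gets 0, best alternative -4; Species 2 gets -1, best alternative -4. No profitable deviation — NE.
(Dusk, Mixed): Species 1 can switch to Day (3 → 4). Not NE.

Pure NE: (Dusk, Night)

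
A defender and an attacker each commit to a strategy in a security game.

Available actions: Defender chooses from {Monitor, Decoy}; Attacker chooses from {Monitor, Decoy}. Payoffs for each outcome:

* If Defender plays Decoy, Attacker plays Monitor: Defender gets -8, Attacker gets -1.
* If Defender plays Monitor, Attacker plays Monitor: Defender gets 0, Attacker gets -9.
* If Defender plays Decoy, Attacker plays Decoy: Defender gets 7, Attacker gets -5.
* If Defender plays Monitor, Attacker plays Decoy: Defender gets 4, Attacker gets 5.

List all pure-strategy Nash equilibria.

none

Defender against Monitor: payoffs 0, -8 → best response Monitor.
Defender against Decoy: payoffs 4, 7 → best response Decoy.
Attacker against Monitor: payoffs -9, 5 → best response Decoy.
Attacker against Decoy: payoffs -1, -5 → best response Monitor.
No profile is a mutual best response for all players.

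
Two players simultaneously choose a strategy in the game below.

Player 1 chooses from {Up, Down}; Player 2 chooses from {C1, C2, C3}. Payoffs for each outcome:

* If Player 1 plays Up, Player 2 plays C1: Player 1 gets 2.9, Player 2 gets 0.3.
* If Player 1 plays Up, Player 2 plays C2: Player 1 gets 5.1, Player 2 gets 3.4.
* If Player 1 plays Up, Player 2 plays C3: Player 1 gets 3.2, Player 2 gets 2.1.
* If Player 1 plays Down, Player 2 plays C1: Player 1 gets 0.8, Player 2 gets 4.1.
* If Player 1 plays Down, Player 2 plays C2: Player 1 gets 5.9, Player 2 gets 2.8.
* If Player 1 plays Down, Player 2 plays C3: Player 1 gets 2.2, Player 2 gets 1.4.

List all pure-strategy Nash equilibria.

No pure-strategy Nash equilibrium.

(Up, C1): Player 2 can switch to C2 (0.3 → 3.4). Not NE.
(Up, C2): Player 1 can switch to Down (5.1 → 5.9). Not NE.
(Up, C3): Player 2 can switch to C2 (2.1 → 3.4). Not NE.
(Down, C1): Player 1 can switch to Up (0.8 → 2.9). Not NE.
(Down, C2): Player 2 can switch to C1 (2.8 → 4.1). Not NE.
(Down, C3): Player 1 can switch to Up (2.2 → 3.2). Not NE.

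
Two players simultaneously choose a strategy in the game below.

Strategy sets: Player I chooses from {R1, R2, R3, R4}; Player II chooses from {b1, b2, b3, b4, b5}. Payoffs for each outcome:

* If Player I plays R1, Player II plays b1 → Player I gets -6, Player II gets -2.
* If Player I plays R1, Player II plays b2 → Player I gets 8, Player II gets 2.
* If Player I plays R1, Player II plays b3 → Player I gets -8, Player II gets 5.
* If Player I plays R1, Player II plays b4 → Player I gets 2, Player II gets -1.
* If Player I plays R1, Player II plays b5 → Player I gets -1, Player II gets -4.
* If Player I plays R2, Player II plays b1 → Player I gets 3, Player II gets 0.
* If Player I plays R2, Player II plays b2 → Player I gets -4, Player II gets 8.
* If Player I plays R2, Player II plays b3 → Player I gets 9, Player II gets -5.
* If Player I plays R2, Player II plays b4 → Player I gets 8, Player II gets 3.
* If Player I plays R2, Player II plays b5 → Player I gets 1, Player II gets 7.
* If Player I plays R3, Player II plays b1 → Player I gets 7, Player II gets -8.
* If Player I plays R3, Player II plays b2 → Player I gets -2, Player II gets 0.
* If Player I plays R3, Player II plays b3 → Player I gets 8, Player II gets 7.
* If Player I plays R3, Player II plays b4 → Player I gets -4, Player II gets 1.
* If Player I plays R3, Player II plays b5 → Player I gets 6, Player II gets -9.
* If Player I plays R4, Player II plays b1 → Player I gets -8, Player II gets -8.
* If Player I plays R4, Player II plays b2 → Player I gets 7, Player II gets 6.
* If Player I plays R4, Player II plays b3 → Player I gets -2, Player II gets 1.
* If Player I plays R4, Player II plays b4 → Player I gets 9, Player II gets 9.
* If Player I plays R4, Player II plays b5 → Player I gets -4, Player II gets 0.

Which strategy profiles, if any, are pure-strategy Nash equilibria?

Check each profile: it is a Nash equilibrium iff no player can strictly gain by switching unilaterally.
(R1, b1): Player I can switch to R2 (-6 → 3). Not NE.
(R1, b2): Player II can switch to b3 (2 → 5). Not NE.
(R1, b3): Player I can switch to R2 (-8 → 9). Not NE.
(R1, b4): Player I can switch to R2 (2 → 8). Not NE.
(R1, b5): Player I can switch to R2 (-1 → 1). Not NE.
(R2, b1): Player I can switch to R3 (3 → 7). Not NE.
(R2, b2): Player I can switch to R1 (-4 → 8). Not NE.
(R2, b3): Player II can switch to b1 (-5 → 0). Not NE.
(R2, b4): Player I can switch to R4 (8 → 9). Not NE.
(R2, b5): Player I can switch to R3 (1 → 6). Not NE.
(R3, b1): Player II can switch to b2 (-8 → 0). Not NE.
(R3, b2): Player I can switch to R1 (-2 → 8). Not NE.
(R4, b4): Player I gets 9, best alternative 8; Player II gets 9, best alternative 6. No profitable deviation — NE.
(The remaining 7 profiles each have a profitable deviation by the same check.)

(R4, b4)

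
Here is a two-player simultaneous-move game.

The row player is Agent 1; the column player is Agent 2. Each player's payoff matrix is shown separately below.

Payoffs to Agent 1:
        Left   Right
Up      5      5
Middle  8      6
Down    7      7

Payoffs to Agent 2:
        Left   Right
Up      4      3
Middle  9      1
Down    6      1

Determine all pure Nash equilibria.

Pure NE: (Middle, Left)

(Up, Left): Agent 1 can switch to Middle (5 → 8). Not NE.
(Up, Right): Agent 1 can switch to Middle (5 → 6). Not NE.
(Middle, Left): Agent 1 gets 8, best alternative 7; Agent 2 gets 9, best alternative 1. No profitable deviation — NE.
(Middle, Right): Agent 1 can switch to Down (6 → 7). Not NE.
(Down, Left): Agent 1 can switch to Middle (7 → 8). Not NE.
(Down, Right): Agent 2 can switch to Left (1 → 6). Not NE.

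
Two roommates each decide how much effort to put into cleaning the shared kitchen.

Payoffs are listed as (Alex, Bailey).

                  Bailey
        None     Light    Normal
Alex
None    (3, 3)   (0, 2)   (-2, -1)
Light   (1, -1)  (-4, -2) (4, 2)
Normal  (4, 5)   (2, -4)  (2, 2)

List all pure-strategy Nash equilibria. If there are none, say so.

Check each profile: it is a Nash equilibrium iff no player can strictly gain by switching unilaterally.
(None, None): Alex can switch to Normal (3 → 4). Not NE.
(None, Light): Alex can switch to Normal (0 → 2). Not NE.
(None, Normal): Alex can switch to Light (-2 → 4). Not NE.
(Light, None): Alex can switch to None (1 → 3). Not NE.
(Light, Light): Alex can switch to None (-4 → 0). Not NE.
(Light, Normal): Alex gets 4, best alternative 2; Bailey gets 2, best alternative -1. No profitable deviation — NE.
(Normal, None): Alex gets 4, best alternative 3; Bailey gets 5, best alternative 2. No profitable deviation — NE.
(Normal, Light): Bailey can switch to None (-4 → 5). Not NE.
(Normal, Normal): Alex can switch to Light (2 → 4). Not NE.

Pure-strategy Nash equilibria: (Light, Normal), (Normal, None)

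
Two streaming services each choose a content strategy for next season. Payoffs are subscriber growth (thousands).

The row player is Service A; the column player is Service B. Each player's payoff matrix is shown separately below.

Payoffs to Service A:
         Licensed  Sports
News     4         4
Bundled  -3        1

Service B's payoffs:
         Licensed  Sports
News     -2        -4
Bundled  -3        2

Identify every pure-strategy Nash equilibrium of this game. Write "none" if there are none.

Pure NE: (News, Licensed)

(News, Licensed): Service A gets 4, best alternative -3; Service B gets -2, best alternative -4. No profitable deviation — NE.
(News, Sports): Service B can switch to Licensed (-4 → -2). Not NE.
(Bundled, Licensed): Service A can switch to News (-3 → 4). Not NE.
(Bundled, Sports): Service A can switch to News (1 → 4). Not NE.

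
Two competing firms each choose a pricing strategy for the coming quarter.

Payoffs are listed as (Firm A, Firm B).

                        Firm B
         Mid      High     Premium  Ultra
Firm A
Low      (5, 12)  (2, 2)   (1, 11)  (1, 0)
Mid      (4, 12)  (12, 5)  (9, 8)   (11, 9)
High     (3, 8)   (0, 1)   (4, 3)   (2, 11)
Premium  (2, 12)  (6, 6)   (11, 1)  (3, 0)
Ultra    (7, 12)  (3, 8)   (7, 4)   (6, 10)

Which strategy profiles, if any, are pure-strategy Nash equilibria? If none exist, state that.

Firm A against Mid: payoffs 5, 4, 3, 2, 7 → best response Ultra.
Firm A against High: payoffs 2, 12, 0, 6, 3 → best response Mid.
Firm A against Premium: payoffs 1, 9, 4, 11, 7 → best response Premium.
Firm A against Ultra: payoffs 1, 11, 2, 3, 6 → best response Mid.
Firm B against Low: payoffs 12, 2, 11, 0 → best response Mid.
Firm B against Mid: payoffs 12, 5, 8, 9 → best response Mid.
Firm B against High: payoffs 8, 1, 3, 11 → best response Ultra.
Firm B against Premium: payoffs 12, 6, 1, 0 → best response Mid.
Firm B against Ultra: payoffs 12, 8, 4, 10 → best response Mid.
Mutual best responses: (Ultra, Mid).

(Ultra, Mid)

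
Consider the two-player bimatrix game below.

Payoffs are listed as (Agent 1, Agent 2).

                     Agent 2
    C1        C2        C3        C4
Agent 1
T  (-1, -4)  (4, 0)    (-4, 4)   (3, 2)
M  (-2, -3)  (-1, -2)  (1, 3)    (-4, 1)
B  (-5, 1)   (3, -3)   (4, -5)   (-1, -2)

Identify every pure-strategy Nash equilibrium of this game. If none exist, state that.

(T, C1): Agent 2 can switch to C2 (-4 → 0). Not NE.
(T, C2): Agent 2 can switch to C3 (0 → 4). Not NE.
(T, C3): Agent 1 can switch to M (-4 → 1). Not NE.
(T, C4): Agent 2 can switch to C3 (2 → 4). Not NE.
(M, C1): Agent 1 can switch to T (-2 → -1). Not NE.
(M, C2): Agent 1 can switch to T (-1 → 4). Not NE.
(M, C3): Agent 1 can switch to B (1 → 4). Not NE.
(M, C4): Agent 1 can switch to T (-4 → 3). Not NE.
(The remaining 4 profiles each have a profitable deviation by the same check.)

This game has no pure Nash equilibrium.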